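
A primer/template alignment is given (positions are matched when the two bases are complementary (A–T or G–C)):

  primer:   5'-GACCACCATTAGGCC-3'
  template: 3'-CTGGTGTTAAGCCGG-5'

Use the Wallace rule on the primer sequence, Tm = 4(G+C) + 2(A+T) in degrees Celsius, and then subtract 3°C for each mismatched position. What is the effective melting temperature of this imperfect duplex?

42°C

Primer base counts: A=4, T=2, G=3, C=6 → A+T=6, G+C=9
Perfect-match Tm = 2(6) + 4(9) = 12 + 36 = 48°C
Mismatches (positions where the bases are not complementary): 2 (at positions 7, 11)
Effective Tm = 48 − 2×3 = 48 − 6 = 42°C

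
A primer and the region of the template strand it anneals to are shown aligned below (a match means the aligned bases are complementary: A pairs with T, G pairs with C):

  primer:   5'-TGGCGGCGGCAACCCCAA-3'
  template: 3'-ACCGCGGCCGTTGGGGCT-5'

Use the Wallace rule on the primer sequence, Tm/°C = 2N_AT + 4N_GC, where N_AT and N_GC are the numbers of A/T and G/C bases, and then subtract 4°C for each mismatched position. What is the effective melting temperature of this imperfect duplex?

Primer base counts: A=4, T=1, G=6, C=7 → A+T=5, G+C=13
Perfect-match Tm = 2(5) + 4(13) = 10 + 52 = 62°C
Mismatches (positions where the bases are not complementary): 2 (at positions 6, 17)
Effective Tm = 62 − 2×4 = 62 − 8 = 54°C

54°C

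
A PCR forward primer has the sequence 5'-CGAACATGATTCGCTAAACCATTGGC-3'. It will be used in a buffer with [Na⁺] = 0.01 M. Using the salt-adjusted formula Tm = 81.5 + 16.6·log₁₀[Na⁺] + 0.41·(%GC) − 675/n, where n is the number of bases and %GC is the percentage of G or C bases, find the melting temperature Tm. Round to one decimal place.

41.3°C

Length n = 26. Counting bases: A=8, G=5, T=6, C=7
G+C = 12, so %GC = 12/26 × 100 = 46.154%
Salt term: 16.6 × (-2) = -33.2
GC term: 0.41 × 46.154 = 18.923; length term: −675/26 = −25.962
Tm = 81.5 + (-33.2) + 18.923 − 25.962 = 41.261 → 41.3°C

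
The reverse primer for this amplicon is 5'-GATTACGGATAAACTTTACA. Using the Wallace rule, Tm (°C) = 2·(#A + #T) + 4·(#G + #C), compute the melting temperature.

G=3, C=3, T=6, A=8
So N_AT = 14 and N_GC = 6.
Tm = 2×14 + 4×6 = 52°C

52°C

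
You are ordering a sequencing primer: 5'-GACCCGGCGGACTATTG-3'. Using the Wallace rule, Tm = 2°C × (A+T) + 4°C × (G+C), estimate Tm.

Scanning the sequence gives C=5, T=3, G=6, A=3.
A+T = 6, G+C = 11
Tm = 2×6 + 4×11 = 56°C

56°C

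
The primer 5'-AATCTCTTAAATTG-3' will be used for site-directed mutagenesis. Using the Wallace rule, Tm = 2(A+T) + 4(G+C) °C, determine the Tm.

34°C

G=1, A=5, C=2, T=6
AT pairs contribute 11, GC pairs contribute 3.
Tm = 2×11 + 4×3 = 34°C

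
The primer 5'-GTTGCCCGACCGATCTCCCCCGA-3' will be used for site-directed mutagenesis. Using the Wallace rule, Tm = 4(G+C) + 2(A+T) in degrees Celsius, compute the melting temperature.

78°C

C=11, A=3, G=5, T=4
So N_AT = 7 and N_GC = 16.
Tm = 2(7) + 4(16) = 14 + 64 = 78°C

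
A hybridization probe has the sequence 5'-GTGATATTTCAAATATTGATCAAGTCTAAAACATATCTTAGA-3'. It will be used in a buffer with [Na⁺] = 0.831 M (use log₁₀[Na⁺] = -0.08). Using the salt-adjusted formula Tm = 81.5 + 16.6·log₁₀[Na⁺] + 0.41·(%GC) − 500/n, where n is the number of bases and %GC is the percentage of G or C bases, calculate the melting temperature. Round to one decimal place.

78.0°C

Length n = 42. Base counts: A=17, G=5, T=15, C=5
G+C = 10, so %GC = 10/42 × 100 = 23.81%
Salt term: 16.6 × (-0.08) = -1.328
GC term: 0.41 × 23.81 = 9.762; length term: −500/42 = −11.905
Tm = 81.5 + (-1.328) + 9.762 − 11.905 = 78.029 → 78.0°C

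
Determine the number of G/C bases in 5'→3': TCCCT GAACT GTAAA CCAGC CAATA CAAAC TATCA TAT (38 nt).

14

Scanning the sequence gives C=11, G=3, T=9, A=15.
G+C = 3 + 11 = 14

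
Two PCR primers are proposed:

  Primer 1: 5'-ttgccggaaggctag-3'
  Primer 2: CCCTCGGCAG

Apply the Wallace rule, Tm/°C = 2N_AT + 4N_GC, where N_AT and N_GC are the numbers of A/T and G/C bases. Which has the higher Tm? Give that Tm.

Primer 1, 48°C

Primer 1: A+T=6, G+C=9 → Tm = 2(6)+4(9) = 48°C
Primer 2: A+T=2, G+C=8 → Tm = 2(2)+4(8) = 36°C
48°C vs 36°C → primer 1 is higher.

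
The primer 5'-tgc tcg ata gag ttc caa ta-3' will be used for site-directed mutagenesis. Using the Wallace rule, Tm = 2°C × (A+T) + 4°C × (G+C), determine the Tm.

G=4, T=6, A=6, C=4
AT pairs contribute 12, GC pairs contribute 8.
Tm = 2(12) + 4(8) = 24 + 32 = 56°C

56°C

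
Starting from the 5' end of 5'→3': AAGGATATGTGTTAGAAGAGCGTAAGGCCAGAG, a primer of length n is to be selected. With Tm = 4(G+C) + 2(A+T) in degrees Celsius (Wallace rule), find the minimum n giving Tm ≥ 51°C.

First 19 bases: AAGGATATGTGTTAGAAGA → Tm = 50°C (< 51°C)
First 20 bases: AAGGATATGTGTTAGAAGAG → Tm = 54°C (≥ 51°C)
Since every base adds ≥2°C, Tm only increases with n, so the threshold is first crossed at n = 20.

n = 20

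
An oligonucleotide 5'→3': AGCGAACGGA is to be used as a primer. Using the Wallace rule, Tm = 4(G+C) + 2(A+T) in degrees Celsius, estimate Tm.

32°C

T=0, G=4, A=4, C=2
So N_AT = 4 and N_GC = 6.
Tm = 2×4 + 4×6 = 32°C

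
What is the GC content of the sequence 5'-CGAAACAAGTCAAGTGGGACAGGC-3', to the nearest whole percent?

54%

Scanning the sequence gives C=5, A=9, T=2, G=8.
G+C = 8 + 5 = 13 out of 24 bases
%GC = 13/24 × 100 = 54.17% ≈ 54%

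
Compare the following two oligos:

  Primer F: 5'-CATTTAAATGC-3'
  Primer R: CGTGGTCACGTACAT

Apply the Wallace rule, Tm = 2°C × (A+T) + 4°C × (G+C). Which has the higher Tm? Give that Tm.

Primer F: A+T=8, G+C=3 → Tm = 2(8)+4(3) = 28°C
Primer R: A+T=7, G+C=8 → Tm = 2(7)+4(8) = 46°C
28°C vs 46°C → primer R is higher.

Primer R, 46°C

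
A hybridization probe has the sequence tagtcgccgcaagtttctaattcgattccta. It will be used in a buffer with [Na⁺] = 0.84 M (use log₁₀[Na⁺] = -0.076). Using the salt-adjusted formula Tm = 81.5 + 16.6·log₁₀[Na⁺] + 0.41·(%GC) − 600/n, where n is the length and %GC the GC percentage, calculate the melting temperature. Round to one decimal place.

Length n = 31. Scanning the sequence gives A=7, C=8, T=11, G=5.
G+C = 13, so %GC = 13/31 × 100 = 41.935%
Salt term: 16.6 × (-0.076) = -1.262
GC term: 0.41 × 41.935 = 17.193; length term: −600/31 = −19.355
Tm = 81.5 + (-1.262) + 17.193 − 19.355 = 78.076 → 78.1°C

78.1°C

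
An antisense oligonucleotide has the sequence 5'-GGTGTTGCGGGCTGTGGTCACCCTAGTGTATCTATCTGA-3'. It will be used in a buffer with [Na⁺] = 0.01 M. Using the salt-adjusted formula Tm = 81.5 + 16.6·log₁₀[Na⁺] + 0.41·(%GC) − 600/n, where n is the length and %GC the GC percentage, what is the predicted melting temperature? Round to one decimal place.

Length n = 39. Scanning the sequence gives C=8, T=13, A=5, G=13.
G+C = 21, so %GC = 21/39 × 100 = 53.846%
Salt term: 16.6 × (-2) = -33.2
GC term: 0.41 × 53.846 = 22.077; length term: −600/39 = −15.385
Tm = 81.5 + (-33.2) + 22.077 − 15.385 = 54.992 → 55.0°C

55.0°C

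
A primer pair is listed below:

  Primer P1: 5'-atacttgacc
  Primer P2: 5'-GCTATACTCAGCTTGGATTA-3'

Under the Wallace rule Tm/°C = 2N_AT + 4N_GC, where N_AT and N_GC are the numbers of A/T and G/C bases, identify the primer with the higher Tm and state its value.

Primer P2, 56°C

Primer P1: A+T=6, G+C=4 → Tm = 2(6)+4(4) = 28°C
Primer P2: A+T=12, G+C=8 → Tm = 2(12)+4(8) = 56°C
28°C vs 56°C → primer P2 is higher.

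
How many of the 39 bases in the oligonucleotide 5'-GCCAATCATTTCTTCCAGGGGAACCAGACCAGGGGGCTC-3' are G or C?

Scanning the sequence gives T=7, C=12, G=11, A=9.
Total G or C: 11 + 12 = 23

23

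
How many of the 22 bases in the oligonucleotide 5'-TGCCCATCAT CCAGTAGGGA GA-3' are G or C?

12

Base counts: T=4, A=6, G=6, C=6
Total G or C: 6 + 6 = 12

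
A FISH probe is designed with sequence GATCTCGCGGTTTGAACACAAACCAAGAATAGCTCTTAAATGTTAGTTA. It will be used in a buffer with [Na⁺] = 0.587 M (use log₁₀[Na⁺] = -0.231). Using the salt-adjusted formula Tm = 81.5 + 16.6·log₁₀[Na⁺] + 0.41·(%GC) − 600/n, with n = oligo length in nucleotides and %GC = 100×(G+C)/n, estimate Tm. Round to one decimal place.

Length n = 49. A=17, T=14, G=9, C=9
G+C = 18, so %GC = 18/49 × 100 = 36.735%
Salt term: 16.6 × (-0.231) = -3.835
GC term: 0.41 × 36.735 = 15.061; length term: −600/49 = −12.245
Tm = 81.5 + (-3.835) + 15.061 − 12.245 = 80.481 → 80.5°C

80.5°C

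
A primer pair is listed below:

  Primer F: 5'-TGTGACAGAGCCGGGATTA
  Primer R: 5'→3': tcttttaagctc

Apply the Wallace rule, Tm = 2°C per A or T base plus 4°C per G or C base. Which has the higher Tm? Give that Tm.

Primer F: A+T=9, G+C=10 → Tm = 2(9)+4(10) = 58°C
Primer R: A+T=8, G+C=4 → Tm = 2(8)+4(4) = 32°C
58°C vs 32°C → primer F is higher.

Primer F, 58°C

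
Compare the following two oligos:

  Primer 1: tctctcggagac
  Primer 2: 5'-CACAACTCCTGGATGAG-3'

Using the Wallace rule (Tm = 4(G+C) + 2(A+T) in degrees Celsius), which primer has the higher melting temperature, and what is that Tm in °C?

Primer 2, 52°C

Primer 1: A+T=5, G+C=7 → Tm = 2(5)+4(7) = 38°C
Primer 2: A+T=8, G+C=9 → Tm = 2(8)+4(9) = 52°C
38°C vs 52°C → primer 2 is higher.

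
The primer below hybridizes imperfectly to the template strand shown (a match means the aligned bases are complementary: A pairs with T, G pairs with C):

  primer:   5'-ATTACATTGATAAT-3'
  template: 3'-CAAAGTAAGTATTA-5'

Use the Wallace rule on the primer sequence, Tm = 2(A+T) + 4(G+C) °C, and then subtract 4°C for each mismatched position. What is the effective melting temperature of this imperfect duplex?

20°C

Primer base counts: A=6, T=6, G=1, C=1 → A+T=12, G+C=2
Perfect-match Tm = 2(12) + 4(2) = 24 + 8 = 32°C
Mismatches (positions where the bases are not complementary): 3 (at positions 1, 4, 9)
Effective Tm = 32 − 3×4 = 32 − 12 = 20°C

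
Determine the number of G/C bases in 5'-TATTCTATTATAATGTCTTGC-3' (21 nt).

5

Base counts: T=11, G=2, A=5, C=3
G+C = 2 + 3 = 5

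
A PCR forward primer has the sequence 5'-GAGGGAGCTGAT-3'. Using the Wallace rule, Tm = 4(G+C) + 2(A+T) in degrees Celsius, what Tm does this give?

38°C

Scanning the sequence gives A=3, G=6, C=1, T=2.
A+T = 5, G+C = 7
Tm = 4·7 + 2·5 = 28 + 10 = 38°C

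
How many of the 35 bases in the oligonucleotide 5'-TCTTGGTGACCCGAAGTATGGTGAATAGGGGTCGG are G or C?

19

Base counts: T=9, G=14, C=5, A=7
Total G or C: 14 + 5 = 19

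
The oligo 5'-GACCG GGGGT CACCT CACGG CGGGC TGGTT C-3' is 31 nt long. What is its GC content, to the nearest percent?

Scanning the sequence gives T=5, G=13, A=3, C=10.
G+C = 13 + 10 = 23 out of 31 bases
%GC = 23/31 × 100 = 74.19% ≈ 74%

74%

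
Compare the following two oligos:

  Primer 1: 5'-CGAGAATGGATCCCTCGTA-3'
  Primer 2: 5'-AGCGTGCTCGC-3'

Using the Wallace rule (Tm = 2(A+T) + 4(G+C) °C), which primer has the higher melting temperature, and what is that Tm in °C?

Primer 1: A+T=9, G+C=10 → Tm = 2(9)+4(10) = 58°C
Primer 2: A+T=3, G+C=8 → Tm = 2(3)+4(8) = 38°C
58°C vs 38°C → primer 1 is higher.

Primer 1, 58°C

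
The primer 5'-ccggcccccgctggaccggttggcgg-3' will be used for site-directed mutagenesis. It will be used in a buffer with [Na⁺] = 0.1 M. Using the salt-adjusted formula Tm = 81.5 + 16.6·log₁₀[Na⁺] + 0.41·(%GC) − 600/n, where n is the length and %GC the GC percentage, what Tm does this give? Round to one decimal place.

76.5°C

Length n = 26. Scanning the sequence gives A=1, C=11, G=11, T=3.
G+C = 22, so %GC = 22/26 × 100 = 84.615%
Salt term: 16.6 × (-1) = -16.6
GC term: 0.41 × 84.615 = 34.692; length term: −600/26 = −23.077
Tm = 81.5 + (-16.6) + 34.692 − 23.077 = 76.515 → 76.5°C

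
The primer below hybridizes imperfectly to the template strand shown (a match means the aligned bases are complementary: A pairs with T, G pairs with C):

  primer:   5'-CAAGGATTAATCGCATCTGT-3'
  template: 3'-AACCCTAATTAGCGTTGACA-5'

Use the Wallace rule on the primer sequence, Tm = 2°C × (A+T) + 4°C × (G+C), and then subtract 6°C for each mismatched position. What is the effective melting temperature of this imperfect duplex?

Primer base counts: A=6, T=6, G=4, C=4 → A+T=12, G+C=8
Perfect-match Tm = 2(12) + 4(8) = 24 + 32 = 56°C
Mismatches (positions where the bases are not complementary): 4 (at positions 1, 2, 3, 16)
Effective Tm = 56 − 4×6 = 56 − 24 = 32°C

32°C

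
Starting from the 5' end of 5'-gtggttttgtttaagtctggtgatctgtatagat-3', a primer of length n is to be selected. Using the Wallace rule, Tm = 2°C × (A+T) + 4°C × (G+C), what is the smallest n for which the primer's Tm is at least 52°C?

First 18 bases: GTGGTTTTGTTTAAGTCT → Tm = 48°C (< 52°C)
First 19 bases: GTGGTTTTGTTTAAGTCTG → Tm = 52°C (≥ 52°C)
Since every base adds ≥2°C, Tm only increases with n, so the threshold is first crossed at n = 19.

n = 19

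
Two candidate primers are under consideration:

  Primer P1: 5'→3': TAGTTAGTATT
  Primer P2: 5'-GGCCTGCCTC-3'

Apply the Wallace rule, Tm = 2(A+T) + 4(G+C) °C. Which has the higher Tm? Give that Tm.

Primer P2, 36°C

Primer P1: A+T=9, G+C=2 → Tm = 2(9)+4(2) = 26°C
Primer P2: A+T=2, G+C=8 → Tm = 2(2)+4(8) = 36°C
26°C vs 36°C → primer P2 is higher.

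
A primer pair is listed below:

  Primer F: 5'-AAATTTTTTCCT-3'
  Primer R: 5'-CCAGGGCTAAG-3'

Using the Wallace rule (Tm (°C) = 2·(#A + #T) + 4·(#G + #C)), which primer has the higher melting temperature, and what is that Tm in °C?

Primer R, 36°C

Primer F: A+T=10, G+C=2 → Tm = 2(10)+4(2) = 28°C
Primer R: A+T=4, G+C=7 → Tm = 2(4)+4(7) = 36°C
28°C vs 36°C → primer R is higher.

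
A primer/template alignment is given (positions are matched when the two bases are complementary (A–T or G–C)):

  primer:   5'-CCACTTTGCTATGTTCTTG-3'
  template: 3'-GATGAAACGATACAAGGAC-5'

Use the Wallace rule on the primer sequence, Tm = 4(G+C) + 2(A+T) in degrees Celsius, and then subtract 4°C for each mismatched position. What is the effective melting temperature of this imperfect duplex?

46°C

Primer base counts: A=2, T=9, G=3, C=5 → A+T=11, G+C=8
Perfect-match Tm = 2(11) + 4(8) = 22 + 32 = 54°C
Mismatches (positions where the bases are not complementary): 2 (at positions 2, 17)
Effective Tm = 54 − 2×4 = 54 − 8 = 46°C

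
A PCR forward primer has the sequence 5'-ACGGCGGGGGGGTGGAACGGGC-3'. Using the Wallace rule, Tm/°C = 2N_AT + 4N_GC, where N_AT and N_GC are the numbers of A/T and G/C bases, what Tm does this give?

Base counts: T=1, A=3, C=4, G=14
AT pairs contribute 4, GC pairs contribute 18.
Tm = 2×4 + 4×18 = 80°C

80°C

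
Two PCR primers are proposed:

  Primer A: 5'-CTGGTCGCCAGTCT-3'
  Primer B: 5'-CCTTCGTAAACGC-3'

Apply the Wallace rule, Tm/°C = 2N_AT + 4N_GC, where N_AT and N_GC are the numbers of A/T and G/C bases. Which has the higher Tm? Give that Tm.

Primer A, 46°C

Primer A: A+T=5, G+C=9 → Tm = 2(5)+4(9) = 46°C
Primer B: A+T=6, G+C=7 → Tm = 2(6)+4(7) = 40°C
46°C vs 40°C → primer A is higher.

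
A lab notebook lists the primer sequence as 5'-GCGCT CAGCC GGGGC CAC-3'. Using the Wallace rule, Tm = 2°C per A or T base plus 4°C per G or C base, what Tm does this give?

Counting bases: G=7, C=8, A=2, T=1
AT pairs contribute 3, GC pairs contribute 15.
Tm = 4·15 + 2·3 = 60 + 6 = 66°C

66°C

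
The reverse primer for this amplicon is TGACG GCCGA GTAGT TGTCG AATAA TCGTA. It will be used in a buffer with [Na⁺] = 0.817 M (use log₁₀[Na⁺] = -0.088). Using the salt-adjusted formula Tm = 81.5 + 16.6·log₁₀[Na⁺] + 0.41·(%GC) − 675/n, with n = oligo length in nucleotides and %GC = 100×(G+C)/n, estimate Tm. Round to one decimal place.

Length n = 30. Counting bases: G=9, T=8, C=5, A=8
G+C = 14, so %GC = 14/30 × 100 = 46.667%
Salt term: 16.6 × (-0.088) = -1.461
GC term: 0.41 × 46.667 = 19.133; length term: −675/30 = −22.5
Tm = 81.5 + (-1.461) + 19.133 − 22.5 = 76.672 → 76.7°C

76.7°C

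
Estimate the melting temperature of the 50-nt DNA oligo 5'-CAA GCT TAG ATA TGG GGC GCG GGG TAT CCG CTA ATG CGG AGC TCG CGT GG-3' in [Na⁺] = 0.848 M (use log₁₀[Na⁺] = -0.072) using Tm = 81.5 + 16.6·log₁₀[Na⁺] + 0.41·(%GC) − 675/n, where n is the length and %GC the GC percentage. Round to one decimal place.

Length n = 50. Base counts: T=10, G=20, C=11, A=9
G+C = 31, so %GC = 31/50 × 100 = 62%
Salt term: 16.6 × (-0.072) = -1.195
GC term: 0.41 × 62 = 25.42; length term: −675/50 = −13.5
Tm = 81.5 + (-1.195) + 25.42 − 13.5 = 92.225 → 92.2°C

92.2°C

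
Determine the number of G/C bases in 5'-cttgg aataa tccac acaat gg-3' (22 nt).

Scanning the sequence gives C=5, G=4, A=8, T=5.
Total G or C: 4 + 5 = 9

9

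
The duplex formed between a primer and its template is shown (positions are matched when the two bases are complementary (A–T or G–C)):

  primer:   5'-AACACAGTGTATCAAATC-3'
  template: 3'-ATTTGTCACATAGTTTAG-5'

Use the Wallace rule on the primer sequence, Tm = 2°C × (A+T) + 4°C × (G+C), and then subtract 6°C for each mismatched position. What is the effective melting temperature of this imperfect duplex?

36°C

Primer base counts: A=8, T=4, G=2, C=4 → A+T=12, G+C=6
Perfect-match Tm = 2(12) + 4(6) = 24 + 24 = 48°C
Mismatches (positions where the bases are not complementary): 2 (at positions 1, 3)
Effective Tm = 48 − 2×6 = 48 − 12 = 36°C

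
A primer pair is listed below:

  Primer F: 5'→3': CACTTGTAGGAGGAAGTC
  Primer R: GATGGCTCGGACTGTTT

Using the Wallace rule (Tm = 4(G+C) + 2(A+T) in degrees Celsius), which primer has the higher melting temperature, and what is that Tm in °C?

Primer F: A+T=9, G+C=9 → Tm = 2(9)+4(9) = 54°C
Primer R: A+T=8, G+C=9 → Tm = 2(8)+4(9) = 52°C
54°C vs 52°C → primer F is higher.

Primer F, 54°C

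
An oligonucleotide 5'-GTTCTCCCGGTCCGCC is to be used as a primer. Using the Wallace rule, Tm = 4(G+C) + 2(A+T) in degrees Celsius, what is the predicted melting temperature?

56°C

Base counts: C=8, T=4, G=4, A=0
A+T = 4, G+C = 12
Tm = 4·12 + 2·4 = 48 + 8 = 56°C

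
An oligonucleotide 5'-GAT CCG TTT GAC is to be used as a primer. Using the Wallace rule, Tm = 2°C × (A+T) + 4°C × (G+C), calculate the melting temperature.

36°C

A=2, T=4, C=3, G=3
AT pairs contribute 6, GC pairs contribute 6.
Tm = 2×6 + 4×6 = 36°C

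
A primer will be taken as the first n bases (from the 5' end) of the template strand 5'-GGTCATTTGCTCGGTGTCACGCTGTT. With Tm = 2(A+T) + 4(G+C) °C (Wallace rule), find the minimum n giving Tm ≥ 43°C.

First 13 bases: GGTCATTTGCTCG → Tm = 40°C (< 43°C)
First 14 bases: GGTCATTTGCTCGG → Tm = 44°C (≥ 43°C)
Each additional base adds 2°C (A/T) or 4°C (G/C), so Tm is non-decreasing in n; n = 14 is the first length to reach 43°C.

n = 14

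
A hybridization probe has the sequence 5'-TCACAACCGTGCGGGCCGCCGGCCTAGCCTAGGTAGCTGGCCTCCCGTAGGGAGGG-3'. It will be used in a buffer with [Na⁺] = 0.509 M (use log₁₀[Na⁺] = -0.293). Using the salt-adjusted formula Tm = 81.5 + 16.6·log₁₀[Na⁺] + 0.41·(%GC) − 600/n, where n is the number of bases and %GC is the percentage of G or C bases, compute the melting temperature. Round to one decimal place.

Length n = 56. Base counts: A=8, T=8, G=21, C=19
G+C = 40, so %GC = 40/56 × 100 = 71.429%
Salt term: 16.6 × (-0.293) = -4.864
GC term: 0.41 × 71.429 = 29.286; length term: −600/56 = −10.714
Tm = 81.5 + (-4.864) + 29.286 − 10.714 = 95.208 → 95.2°C

95.2°C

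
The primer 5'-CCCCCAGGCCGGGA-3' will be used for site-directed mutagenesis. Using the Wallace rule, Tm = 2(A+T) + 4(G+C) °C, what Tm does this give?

Scanning the sequence gives T=0, G=5, C=7, A=2.
So N_AT = 2 and N_GC = 12.
Tm = 2(2) + 4(12) = 4 + 48 = 52°C

52°C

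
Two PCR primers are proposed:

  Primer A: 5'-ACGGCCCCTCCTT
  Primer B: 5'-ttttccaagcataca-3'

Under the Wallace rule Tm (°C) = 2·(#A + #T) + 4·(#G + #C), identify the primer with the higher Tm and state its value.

Primer A, 44°C

Primer A: A+T=4, G+C=9 → Tm = 2(4)+4(9) = 44°C
Primer B: A+T=10, G+C=5 → Tm = 2(10)+4(5) = 40°C
44°C vs 40°C → primer A is higher.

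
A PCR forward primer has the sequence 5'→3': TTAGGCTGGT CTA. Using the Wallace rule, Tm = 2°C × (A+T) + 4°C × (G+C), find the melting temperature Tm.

38°C

Counting bases: A=2, T=5, C=2, G=4
So N_AT = 7 and N_GC = 6.
Tm = 4·6 + 2·7 = 24 + 14 = 38°C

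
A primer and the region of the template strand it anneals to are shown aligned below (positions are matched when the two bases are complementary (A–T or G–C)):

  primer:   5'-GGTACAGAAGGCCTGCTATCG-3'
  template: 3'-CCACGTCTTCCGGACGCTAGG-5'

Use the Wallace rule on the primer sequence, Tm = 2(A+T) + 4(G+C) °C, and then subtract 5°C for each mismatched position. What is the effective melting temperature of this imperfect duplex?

Primer base counts: A=5, T=4, G=7, C=5 → A+T=9, G+C=12
Perfect-match Tm = 2(9) + 4(12) = 18 + 48 = 66°C
Mismatches (positions where the bases are not complementary): 3 (at positions 4, 17, 21)
Effective Tm = 66 − 3×5 = 66 − 15 = 51°C

51°C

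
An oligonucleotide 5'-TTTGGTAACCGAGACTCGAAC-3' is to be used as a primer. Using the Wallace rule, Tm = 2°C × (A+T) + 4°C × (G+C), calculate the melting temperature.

62°C

Counting bases: T=5, G=5, A=6, C=5
A+T = 11, G+C = 10
Tm = 2(11) + 4(10) = 22 + 40 = 62°C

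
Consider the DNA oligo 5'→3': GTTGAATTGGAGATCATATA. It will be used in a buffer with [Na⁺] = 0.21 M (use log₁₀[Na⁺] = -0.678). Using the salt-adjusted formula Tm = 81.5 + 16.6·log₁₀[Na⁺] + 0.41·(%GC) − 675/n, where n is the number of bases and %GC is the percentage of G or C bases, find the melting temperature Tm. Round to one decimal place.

48.8°C

Length n = 20. Base counts: T=7, A=7, G=5, C=1
G+C = 6, so %GC = 6/20 × 100 = 30%
Salt term: 16.6 × (-0.678) = -11.255
GC term: 0.41 × 30 = 12.3; length term: −675/20 = −33.75
Tm = 81.5 + (-11.255) + 12.3 − 33.75 = 48.795 → 48.8°C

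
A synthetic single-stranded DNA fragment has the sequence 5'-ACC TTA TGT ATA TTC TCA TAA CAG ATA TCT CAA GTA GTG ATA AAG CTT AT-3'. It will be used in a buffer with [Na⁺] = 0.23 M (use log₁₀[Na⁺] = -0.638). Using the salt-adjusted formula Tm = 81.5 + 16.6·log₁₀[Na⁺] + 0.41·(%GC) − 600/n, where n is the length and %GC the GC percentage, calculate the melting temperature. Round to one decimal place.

70.4°C

Length n = 50. Scanning the sequence gives A=18, T=18, C=8, G=6.
G+C = 14, so %GC = 14/50 × 100 = 28%
Salt term: 16.6 × (-0.638) = -10.591
GC term: 0.41 × 28 = 11.48; length term: −600/50 = −12
Tm = 81.5 + (-10.591) + 11.48 − 12 = 70.389 → 70.4°C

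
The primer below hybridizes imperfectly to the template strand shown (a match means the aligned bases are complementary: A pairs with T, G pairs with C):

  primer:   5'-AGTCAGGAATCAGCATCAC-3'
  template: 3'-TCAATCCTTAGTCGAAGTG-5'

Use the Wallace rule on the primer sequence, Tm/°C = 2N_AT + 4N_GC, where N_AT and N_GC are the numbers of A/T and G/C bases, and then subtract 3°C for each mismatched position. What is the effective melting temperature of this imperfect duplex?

50°C

Primer base counts: A=7, T=3, G=4, C=5 → A+T=10, G+C=9
Perfect-match Tm = 2(10) + 4(9) = 20 + 36 = 56°C
Mismatches (positions where the bases are not complementary): 2 (at positions 4, 15)
Effective Tm = 56 − 2×3 = 56 − 6 = 50°C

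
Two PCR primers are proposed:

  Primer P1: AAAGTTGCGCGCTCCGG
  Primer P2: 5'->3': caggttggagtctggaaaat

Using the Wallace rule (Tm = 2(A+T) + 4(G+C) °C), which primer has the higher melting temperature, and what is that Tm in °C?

Primer P2, 58°C

Primer P1: A+T=6, G+C=11 → Tm = 2(6)+4(11) = 56°C
Primer P2: A+T=11, G+C=9 → Tm = 2(11)+4(9) = 58°C
56°C vs 58°C → primer P2 is higher.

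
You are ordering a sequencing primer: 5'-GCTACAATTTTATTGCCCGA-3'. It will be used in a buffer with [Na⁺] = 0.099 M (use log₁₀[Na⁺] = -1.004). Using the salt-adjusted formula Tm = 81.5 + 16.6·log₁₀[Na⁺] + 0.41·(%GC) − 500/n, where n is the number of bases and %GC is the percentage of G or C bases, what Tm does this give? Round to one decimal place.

Length n = 20. C=5, A=5, T=7, G=3
G+C = 8, so %GC = 8/20 × 100 = 40%
Salt term: 16.6 × (-1.004) = -16.666
GC term: 0.41 × 40 = 16.4; length term: −500/20 = −25
Tm = 81.5 + (-16.666) + 16.4 − 25 = 56.234 → 56.2°C

56.2°C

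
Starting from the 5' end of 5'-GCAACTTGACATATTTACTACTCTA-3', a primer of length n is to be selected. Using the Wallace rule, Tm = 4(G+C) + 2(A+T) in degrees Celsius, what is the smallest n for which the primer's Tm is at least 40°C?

n = 15

First 14 bases: GCAACTTGACATAT → Tm = 38°C (< 40°C)
First 15 bases: GCAACTTGACATATT → Tm = 40°C (≥ 40°C)
Since every base adds ≥2°C, Tm only increases with n, so the threshold is first crossed at n = 15.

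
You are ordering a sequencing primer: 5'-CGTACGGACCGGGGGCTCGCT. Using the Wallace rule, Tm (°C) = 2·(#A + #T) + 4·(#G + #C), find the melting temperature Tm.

Scanning the sequence gives C=7, T=3, A=2, G=9.
AT pairs contribute 5, GC pairs contribute 16.
Tm = 2×5 + 4×16 = 74°C

74°C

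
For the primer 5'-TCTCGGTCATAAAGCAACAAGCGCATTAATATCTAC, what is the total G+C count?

Counting bases: T=9, A=13, C=9, G=5
G+C = 5 + 9 = 14

14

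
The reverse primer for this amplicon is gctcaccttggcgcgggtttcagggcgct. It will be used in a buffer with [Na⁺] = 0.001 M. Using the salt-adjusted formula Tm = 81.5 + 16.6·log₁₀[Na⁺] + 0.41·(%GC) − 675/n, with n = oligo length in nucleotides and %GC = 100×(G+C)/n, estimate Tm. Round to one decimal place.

Length n = 29. G=11, C=9, T=7, A=2
G+C = 20, so %GC = 20/29 × 100 = 68.966%
Salt term: 16.6 × (-3) = -49.8
GC term: 0.41 × 68.966 = 28.276; length term: −675/29 = −23.276
Tm = 81.5 + (-49.8) + 28.276 − 23.276 = 36.7 → 36.7°C

36.7°C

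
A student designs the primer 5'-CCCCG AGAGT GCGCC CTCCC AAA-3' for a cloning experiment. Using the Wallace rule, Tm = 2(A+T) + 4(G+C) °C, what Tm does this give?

78°C

Scanning the sequence gives G=5, C=11, T=2, A=5.
A+T = 7, G+C = 16
Tm = 4·16 + 2·7 = 64 + 14 = 78°C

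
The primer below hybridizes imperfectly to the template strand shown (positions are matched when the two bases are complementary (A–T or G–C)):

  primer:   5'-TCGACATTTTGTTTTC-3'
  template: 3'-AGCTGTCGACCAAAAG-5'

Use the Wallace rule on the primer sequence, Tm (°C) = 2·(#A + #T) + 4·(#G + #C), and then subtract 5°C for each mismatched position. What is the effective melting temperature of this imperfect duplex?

27°C

Primer base counts: A=2, T=9, G=2, C=3 → A+T=11, G+C=5
Perfect-match Tm = 2(11) + 4(5) = 22 + 20 = 42°C
Mismatches (positions where the bases are not complementary): 3 (at positions 7, 8, 10)
Effective Tm = 42 − 3×5 = 42 − 15 = 27°C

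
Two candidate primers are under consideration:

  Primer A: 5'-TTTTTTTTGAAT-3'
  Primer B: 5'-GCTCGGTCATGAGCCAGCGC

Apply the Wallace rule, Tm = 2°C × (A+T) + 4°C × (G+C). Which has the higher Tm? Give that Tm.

Primer B, 68°C

Primer A: A+T=11, G+C=1 → Tm = 2(11)+4(1) = 26°C
Primer B: A+T=6, G+C=14 → Tm = 2(6)+4(14) = 68°C
26°C vs 68°C → primer B is higher.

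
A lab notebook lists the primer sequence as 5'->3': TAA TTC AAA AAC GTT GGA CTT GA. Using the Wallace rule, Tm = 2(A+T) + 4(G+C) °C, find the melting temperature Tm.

60°C

G=4, C=3, A=9, T=7
So N_AT = 16 and N_GC = 7.
Tm = 2(16) + 4(7) = 32 + 28 = 60°C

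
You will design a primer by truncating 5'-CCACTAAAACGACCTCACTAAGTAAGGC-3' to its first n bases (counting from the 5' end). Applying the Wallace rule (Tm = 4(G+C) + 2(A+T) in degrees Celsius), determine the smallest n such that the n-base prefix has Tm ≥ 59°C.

n = 21

First 20 bases: CCACTAAAACGACCTCACTA → Tm = 58°C (< 59°C)
First 21 bases: CCACTAAAACGACCTCACTAA → Tm = 60°C (≥ 59°C)
Each additional base adds 2°C (A/T) or 4°C (G/C), so Tm is non-decreasing in n; n = 21 is the first length to reach 59°C.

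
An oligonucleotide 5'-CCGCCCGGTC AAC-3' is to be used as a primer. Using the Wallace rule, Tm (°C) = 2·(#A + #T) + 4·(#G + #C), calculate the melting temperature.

46°C

Counting bases: C=7, A=2, G=3, T=1
AT pairs contribute 3, GC pairs contribute 10.
Tm = 2(3) + 4(10) = 6 + 40 = 46°C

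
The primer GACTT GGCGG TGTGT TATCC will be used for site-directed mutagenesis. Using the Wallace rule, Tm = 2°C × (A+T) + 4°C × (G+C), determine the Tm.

62°C

Base counts: C=4, A=2, T=7, G=7
So N_AT = 9 and N_GC = 11.
Tm = 2×9 + 4×11 = 62°C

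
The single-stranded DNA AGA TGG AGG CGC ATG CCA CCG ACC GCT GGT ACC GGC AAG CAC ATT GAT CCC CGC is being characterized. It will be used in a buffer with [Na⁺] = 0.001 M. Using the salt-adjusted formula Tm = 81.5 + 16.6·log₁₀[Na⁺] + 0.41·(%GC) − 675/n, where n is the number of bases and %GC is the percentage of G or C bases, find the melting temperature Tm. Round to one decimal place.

Length n = 54. Counting bases: C=19, G=16, A=12, T=7
G+C = 35, so %GC = 35/54 × 100 = 64.815%
Salt term: 16.6 × (-3) = -49.8
GC term: 0.41 × 64.815 = 26.574; length term: −675/54 = −12.5
Tm = 81.5 + (-49.8) + 26.574 − 12.5 = 45.774 → 45.8°C

45.8°C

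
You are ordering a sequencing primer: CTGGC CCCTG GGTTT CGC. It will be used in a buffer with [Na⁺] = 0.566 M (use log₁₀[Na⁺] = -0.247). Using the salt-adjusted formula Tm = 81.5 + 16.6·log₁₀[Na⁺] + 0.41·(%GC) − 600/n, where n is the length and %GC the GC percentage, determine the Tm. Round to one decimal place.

73.7°C

Length n = 18. Counting bases: G=6, A=0, T=5, C=7
G+C = 13, so %GC = 13/18 × 100 = 72.222%
Salt term: 16.6 × (-0.247) = -4.1
GC term: 0.41 × 72.222 = 29.611; length term: −600/18 = −33.333
Tm = 81.5 + (-4.1) + 29.611 − 33.333 = 73.678 → 73.7°C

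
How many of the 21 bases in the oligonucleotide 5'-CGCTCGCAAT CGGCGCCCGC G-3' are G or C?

17

Scanning the sequence gives A=2, T=2, C=10, G=7.
G+C = 7 + 10 = 17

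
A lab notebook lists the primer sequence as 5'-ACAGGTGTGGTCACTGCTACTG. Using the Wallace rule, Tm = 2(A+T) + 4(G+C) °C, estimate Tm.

Base counts: G=7, C=5, T=6, A=4
A+T = 10, G+C = 12
Tm = 2(10) + 4(12) = 20 + 48 = 68°C

68°C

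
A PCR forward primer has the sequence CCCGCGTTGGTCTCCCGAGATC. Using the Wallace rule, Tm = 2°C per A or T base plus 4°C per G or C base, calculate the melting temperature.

74°C

Base counts: A=2, G=6, T=5, C=9
So N_AT = 7 and N_GC = 15.
Tm = 2×7 + 4×15 = 74°C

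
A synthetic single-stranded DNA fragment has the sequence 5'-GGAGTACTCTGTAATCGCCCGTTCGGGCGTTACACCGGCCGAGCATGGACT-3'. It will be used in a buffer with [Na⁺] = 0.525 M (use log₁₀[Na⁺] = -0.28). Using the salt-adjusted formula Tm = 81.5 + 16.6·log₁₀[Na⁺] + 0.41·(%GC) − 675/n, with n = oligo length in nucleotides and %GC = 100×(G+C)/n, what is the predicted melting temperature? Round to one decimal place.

Length n = 51. A=9, C=15, T=11, G=16
G+C = 31, so %GC = 31/51 × 100 = 60.784%
Salt term: 16.6 × (-0.28) = -4.648
GC term: 0.41 × 60.784 = 24.921; length term: −675/51 = −13.235
Tm = 81.5 + (-4.648) + 24.921 − 13.235 = 88.538 → 88.5°C

88.5°C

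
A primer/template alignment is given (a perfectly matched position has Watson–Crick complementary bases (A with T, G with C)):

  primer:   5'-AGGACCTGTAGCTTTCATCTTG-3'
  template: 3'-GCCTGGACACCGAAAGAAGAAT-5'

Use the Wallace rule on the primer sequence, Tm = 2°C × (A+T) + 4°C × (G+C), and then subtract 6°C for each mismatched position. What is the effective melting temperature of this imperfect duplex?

40°C

Primer base counts: A=4, T=8, G=5, C=5 → A+T=12, G+C=10
Perfect-match Tm = 2(12) + 4(10) = 24 + 40 = 64°C
Mismatches (positions where the bases are not complementary): 4 (at positions 1, 10, 17, 22)
Effective Tm = 64 − 4×6 = 64 − 24 = 40°C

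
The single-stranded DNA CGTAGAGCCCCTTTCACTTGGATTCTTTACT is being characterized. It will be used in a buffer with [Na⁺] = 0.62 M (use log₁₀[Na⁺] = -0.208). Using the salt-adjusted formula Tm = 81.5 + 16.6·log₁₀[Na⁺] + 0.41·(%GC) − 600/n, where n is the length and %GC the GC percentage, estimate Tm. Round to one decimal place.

Length n = 31. Scanning the sequence gives T=12, A=5, G=5, C=9.
G+C = 14, so %GC = 14/31 × 100 = 45.161%
Salt term: 16.6 × (-0.208) = -3.453
GC term: 0.41 × 45.161 = 18.516; length term: −600/31 = −19.355
Tm = 81.5 + (-3.453) + 18.516 − 19.355 = 77.208 → 77.2°C

77.2°C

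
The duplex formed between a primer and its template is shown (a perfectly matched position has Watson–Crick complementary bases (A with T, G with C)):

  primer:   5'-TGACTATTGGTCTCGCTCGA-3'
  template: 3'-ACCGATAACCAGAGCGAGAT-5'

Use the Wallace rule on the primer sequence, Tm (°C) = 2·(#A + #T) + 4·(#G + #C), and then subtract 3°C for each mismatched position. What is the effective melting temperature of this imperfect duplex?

Primer base counts: A=3, T=7, G=5, C=5 → A+T=10, G+C=10
Perfect-match Tm = 2(10) + 4(10) = 20 + 40 = 60°C
Mismatches (positions where the bases are not complementary): 2 (at positions 3, 19)
Effective Tm = 60 − 2×3 = 60 − 6 = 54°C

54°C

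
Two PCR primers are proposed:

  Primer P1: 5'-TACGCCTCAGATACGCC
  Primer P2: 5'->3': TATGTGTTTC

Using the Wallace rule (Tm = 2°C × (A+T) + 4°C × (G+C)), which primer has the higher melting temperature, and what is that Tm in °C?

Primer P1: A+T=7, G+C=10 → Tm = 2(7)+4(10) = 54°C
Primer P2: A+T=7, G+C=3 → Tm = 2(7)+4(3) = 26°C
54°C vs 26°C → primer P1 is higher.

Primer P1, 54°C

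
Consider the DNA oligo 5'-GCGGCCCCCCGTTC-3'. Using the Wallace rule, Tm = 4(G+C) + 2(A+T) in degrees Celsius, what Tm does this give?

Scanning the sequence gives A=0, C=8, T=2, G=4.
A+T = 2, G+C = 12
Tm = 2(2) + 4(12) = 4 + 48 = 52°C

52°C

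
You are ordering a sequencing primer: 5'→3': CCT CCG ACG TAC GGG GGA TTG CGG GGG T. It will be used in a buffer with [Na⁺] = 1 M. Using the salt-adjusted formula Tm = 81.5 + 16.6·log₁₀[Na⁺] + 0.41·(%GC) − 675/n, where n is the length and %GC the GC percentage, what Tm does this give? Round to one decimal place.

Length n = 28. C=7, G=13, A=3, T=5
G+C = 20, so %GC = 20/28 × 100 = 71.429%
Salt term: 16.6 × (0) = 0
GC term: 0.41 × 71.429 = 29.286; length term: −675/28 = −24.107
Tm = 81.5 + (0) + 29.286 − 24.107 = 86.679 → 86.7°C

86.7°C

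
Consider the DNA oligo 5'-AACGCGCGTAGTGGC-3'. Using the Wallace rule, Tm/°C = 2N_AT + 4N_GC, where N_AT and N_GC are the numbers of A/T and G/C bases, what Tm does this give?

50°C

Scanning the sequence gives T=2, G=6, C=4, A=3.
So N_AT = 5 and N_GC = 10.
Tm = 2×5 + 4×10 = 50°C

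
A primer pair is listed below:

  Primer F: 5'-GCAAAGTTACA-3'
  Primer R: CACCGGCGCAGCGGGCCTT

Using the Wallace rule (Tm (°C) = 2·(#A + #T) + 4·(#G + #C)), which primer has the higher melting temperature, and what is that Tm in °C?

Primer F: A+T=7, G+C=4 → Tm = 2(7)+4(4) = 30°C
Primer R: A+T=4, G+C=15 → Tm = 2(4)+4(15) = 68°C
30°C vs 68°C → primer R is higher.

Primer R, 68°C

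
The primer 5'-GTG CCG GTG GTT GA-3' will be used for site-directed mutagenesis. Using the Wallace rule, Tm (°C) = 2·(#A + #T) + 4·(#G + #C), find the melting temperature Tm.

Base counts: C=2, T=4, G=7, A=1
So N_AT = 5 and N_GC = 9.
Tm = 2(5) + 4(9) = 10 + 36 = 46°C

46°C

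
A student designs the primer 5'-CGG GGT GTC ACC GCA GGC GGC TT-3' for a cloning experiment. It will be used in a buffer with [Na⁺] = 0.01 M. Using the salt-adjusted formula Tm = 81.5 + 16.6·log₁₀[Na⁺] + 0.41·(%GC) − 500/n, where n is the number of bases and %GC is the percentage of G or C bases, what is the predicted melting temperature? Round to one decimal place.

56.9°C

Length n = 23. Counting bases: T=4, A=2, G=10, C=7
G+C = 17, so %GC = 17/23 × 100 = 73.913%
Salt term: 16.6 × (-2) = -33.2
GC term: 0.41 × 73.913 = 30.304; length term: −500/23 = −21.739
Tm = 81.5 + (-33.2) + 30.304 − 21.739 = 56.865 → 56.9°C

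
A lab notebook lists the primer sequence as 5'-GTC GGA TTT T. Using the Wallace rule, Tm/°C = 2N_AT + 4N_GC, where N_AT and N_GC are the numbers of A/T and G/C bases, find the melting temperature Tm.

28°C

G=3, A=1, C=1, T=5
AT pairs contribute 6, GC pairs contribute 4.
Tm = 2×6 + 4×4 = 28°C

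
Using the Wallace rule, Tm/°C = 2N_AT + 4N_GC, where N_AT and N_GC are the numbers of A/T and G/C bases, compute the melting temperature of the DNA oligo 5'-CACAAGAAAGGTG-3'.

38°C

Counting bases: G=4, T=1, C=2, A=6
So N_AT = 7 and N_GC = 6.
Tm = 4·6 + 2·7 = 24 + 14 = 38°C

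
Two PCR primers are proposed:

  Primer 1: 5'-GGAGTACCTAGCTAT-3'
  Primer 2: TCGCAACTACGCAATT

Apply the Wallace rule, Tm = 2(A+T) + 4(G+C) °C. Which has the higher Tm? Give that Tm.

Primer 1: A+T=8, G+C=7 → Tm = 2(8)+4(7) = 44°C
Primer 2: A+T=9, G+C=7 → Tm = 2(9)+4(7) = 46°C
44°C vs 46°C → primer 2 is higher.

Primer 2, 46°C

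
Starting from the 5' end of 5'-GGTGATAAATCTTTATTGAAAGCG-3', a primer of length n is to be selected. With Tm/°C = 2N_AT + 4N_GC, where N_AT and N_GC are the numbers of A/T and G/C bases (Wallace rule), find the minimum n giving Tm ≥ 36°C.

First 13 bases: GGTGATAAATCTT → Tm = 34°C (< 36°C)
First 14 bases: GGTGATAAATCTTT → Tm = 36°C (≥ 36°C)
Since every base adds ≥2°C, Tm only increases with n, so the threshold is first crossed at n = 14.

n = 14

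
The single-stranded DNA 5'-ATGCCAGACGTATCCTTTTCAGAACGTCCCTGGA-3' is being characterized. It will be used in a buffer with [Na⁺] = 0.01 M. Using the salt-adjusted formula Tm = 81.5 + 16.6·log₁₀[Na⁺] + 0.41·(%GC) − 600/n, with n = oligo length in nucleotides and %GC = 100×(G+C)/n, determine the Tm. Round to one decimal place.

Length n = 34. A=8, T=9, C=10, G=7
G+C = 17, so %GC = 17/34 × 100 = 50%
Salt term: 16.6 × (-2) = -33.2
GC term: 0.41 × 50 = 20.5; length term: −600/34 = −17.647
Tm = 81.5 + (-33.2) + 20.5 − 17.647 = 51.153 → 51.2°C

51.2°C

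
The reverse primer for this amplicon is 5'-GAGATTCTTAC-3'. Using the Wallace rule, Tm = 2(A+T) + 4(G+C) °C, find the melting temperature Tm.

30°C

Base counts: T=4, C=2, G=2, A=3
AT pairs contribute 7, GC pairs contribute 4.
Tm = 4·4 + 2·7 = 16 + 14 = 30°C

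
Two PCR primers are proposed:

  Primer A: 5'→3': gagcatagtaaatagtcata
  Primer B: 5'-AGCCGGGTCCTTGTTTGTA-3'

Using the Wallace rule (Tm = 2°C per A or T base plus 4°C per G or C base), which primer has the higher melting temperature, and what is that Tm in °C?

Primer A: A+T=14, G+C=6 → Tm = 2(14)+4(6) = 52°C
Primer B: A+T=9, G+C=10 → Tm = 2(9)+4(10) = 58°C
52°C vs 58°C → primer B is higher.

Primer B, 58°C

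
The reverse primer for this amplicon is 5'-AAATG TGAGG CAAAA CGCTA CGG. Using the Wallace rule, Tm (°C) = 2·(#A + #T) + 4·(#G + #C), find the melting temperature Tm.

68°C

C=4, G=7, A=9, T=3
AT pairs contribute 12, GC pairs contribute 11.
Tm = 4·11 + 2·12 = 44 + 24 = 68°C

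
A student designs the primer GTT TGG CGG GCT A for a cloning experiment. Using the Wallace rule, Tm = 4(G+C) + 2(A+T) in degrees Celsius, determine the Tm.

42°C

Counting bases: G=6, C=2, T=4, A=1
So N_AT = 5 and N_GC = 8.
Tm = 2(5) + 4(8) = 10 + 32 = 42°C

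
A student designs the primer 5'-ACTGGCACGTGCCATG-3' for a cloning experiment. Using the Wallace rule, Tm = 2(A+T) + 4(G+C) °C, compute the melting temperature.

52°C

C=5, T=3, A=3, G=5
AT pairs contribute 6, GC pairs contribute 10.
Tm = 2(6) + 4(10) = 12 + 40 = 52°C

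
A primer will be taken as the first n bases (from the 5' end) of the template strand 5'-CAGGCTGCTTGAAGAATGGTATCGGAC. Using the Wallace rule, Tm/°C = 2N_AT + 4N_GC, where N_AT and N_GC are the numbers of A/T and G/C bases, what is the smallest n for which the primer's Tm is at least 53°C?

n = 18

First 17 bases: CAGGCTGCTTGAAGAAT → Tm = 50°C (< 53°C)
First 18 bases: CAGGCTGCTTGAAGAATG → Tm = 54°C (≥ 53°C)
Since every base adds ≥2°C, Tm only increases with n, so the threshold is first crossed at n = 18.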